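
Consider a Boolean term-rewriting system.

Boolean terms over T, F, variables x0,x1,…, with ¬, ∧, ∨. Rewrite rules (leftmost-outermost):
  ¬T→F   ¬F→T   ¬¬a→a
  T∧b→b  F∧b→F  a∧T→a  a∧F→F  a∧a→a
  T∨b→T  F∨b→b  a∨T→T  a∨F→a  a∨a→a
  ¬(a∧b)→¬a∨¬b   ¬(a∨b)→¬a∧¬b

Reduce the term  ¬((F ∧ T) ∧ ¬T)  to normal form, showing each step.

Answer: normal form = T  (in 5 steps)

Reduction:
  start: ¬((F ∧ T) ∧ ¬T)
  [1] ¬(F ∧ T) ∨ ¬¬T
  [2] (¬F ∨ ¬T) ∨ ¬¬T
  [3] (T ∨ ¬T) ∨ ¬¬T
  [4] T ∨ ¬¬T
  [5] T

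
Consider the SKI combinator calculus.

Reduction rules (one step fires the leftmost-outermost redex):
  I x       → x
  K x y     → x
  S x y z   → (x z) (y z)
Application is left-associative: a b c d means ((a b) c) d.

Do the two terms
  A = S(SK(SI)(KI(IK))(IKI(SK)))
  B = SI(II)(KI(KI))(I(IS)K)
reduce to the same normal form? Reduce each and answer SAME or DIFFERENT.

Term A:
  start: S(SK(SI)(KI(IK))(IKI(SK)))
  →1  S(K(KI(IK))(SI(KI(IK)))(IKI(SK)))
  →2  S(KI(IK)(IKI(SK)))
  →3  S(I(IKI(SK)))
  →4  S(IKI(SK))
  →5  S(KI(SK))
  →6  SI

Term B:
  start: SI(II)(KI(KI))(I(IS)K)
  →1  I(KI(KI))(II(KI(KI)))(I(IS)K)
  →2  KI(KI)(II(KI(KI)))(I(IS)K)
  →3  I(II(KI(KI)))(I(IS)K)
  →4  II(KI(KI))(I(IS)K)
  →5  I(KI(KI))(I(IS)K)
  →6  KI(KI)(I(IS)K)
  →7  I(I(IS)K)
  →8  I(IS)K
  →9  ISK
  →10  SK

Answer: DIFFERENT — A ⇓ SI, B ⇓ SK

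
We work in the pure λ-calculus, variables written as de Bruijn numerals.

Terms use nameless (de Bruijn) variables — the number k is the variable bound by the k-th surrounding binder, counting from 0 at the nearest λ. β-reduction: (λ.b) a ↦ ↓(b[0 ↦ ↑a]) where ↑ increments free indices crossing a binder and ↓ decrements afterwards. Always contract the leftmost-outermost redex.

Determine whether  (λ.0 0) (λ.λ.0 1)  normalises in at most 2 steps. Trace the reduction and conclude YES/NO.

Answer: YES — reaches normal form λ.0 (λ.λ.0 1) in 2 ≤ 2 steps

Reduction:
  start: (λ.0 0) (λ.λ.0 1)
  [1] (λ.λ.0 1) (λ.λ.0 1)
  [2] λ.0 (λ.λ.0 1)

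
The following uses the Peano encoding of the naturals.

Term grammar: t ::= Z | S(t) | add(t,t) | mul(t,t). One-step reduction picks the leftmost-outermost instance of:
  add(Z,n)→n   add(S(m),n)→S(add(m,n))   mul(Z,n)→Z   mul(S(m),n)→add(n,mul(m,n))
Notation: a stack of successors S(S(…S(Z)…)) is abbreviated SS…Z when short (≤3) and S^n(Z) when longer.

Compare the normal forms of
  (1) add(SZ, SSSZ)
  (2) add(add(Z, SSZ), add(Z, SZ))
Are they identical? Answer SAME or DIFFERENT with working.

Answer: DIFFERENT — A ⇓ S^4(Z), B ⇓ SSSZ

Reduction:
Term A:
  start: add(SZ, SSSZ)
  [1] S(add(Z, SSSZ))
  [2] S^4(Z)

Term B:
  start: add(add(Z, SSZ), add(Z, SZ))
  [1] add(SSZ, add(Z, SZ))
  [2] S(add(SZ, add(Z, SZ)))
  [3] S(S(add(Z, add(Z, SZ))))
  [4] S(S(add(Z, SZ)))
  [5] SSSZ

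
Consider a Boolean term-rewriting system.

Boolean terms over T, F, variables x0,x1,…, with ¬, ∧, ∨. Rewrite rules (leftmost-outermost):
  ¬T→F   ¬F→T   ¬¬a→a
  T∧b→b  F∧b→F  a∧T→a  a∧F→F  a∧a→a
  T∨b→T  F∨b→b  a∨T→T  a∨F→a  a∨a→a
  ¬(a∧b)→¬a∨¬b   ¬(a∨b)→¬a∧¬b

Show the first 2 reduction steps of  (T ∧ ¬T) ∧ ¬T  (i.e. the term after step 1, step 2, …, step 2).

Answer: after 2 steps: ¬T

Reduction:
  start: (T ∧ ¬T) ∧ ¬T
  step 1: ¬T ∧ ¬T
  step 2: ¬T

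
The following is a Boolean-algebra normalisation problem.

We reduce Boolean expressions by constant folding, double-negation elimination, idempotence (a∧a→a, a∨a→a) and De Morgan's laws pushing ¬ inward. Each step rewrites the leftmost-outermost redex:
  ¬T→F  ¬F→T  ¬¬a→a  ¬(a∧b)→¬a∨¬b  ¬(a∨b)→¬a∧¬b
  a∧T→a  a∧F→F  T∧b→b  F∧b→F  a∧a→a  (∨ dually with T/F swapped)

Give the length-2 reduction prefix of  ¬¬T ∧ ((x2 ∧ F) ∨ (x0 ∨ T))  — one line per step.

  start: ¬¬T ∧ ((x2 ∧ F) ∨ (x0 ∨ T))
  [1] T ∧ ((x2 ∧ F) ∨ (x0 ∨ T))
  [2] (x2 ∧ F) ∨ (x0 ∨ T)

Answer: after 2 steps: (x2 ∧ F) ∨ (x0 ∨ T)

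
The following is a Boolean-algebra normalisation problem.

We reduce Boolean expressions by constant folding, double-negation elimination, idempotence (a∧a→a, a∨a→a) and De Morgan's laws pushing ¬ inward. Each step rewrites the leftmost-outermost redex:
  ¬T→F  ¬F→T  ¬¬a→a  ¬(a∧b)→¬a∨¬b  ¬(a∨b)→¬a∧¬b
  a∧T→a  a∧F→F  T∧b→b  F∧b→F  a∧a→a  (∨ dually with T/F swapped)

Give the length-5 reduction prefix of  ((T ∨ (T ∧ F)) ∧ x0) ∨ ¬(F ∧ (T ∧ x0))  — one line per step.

  start: ((T ∨ (T ∧ F)) ∧ x0) ∨ ¬(F ∧ (T ∧ x0))
  [1] (T ∧ x0) ∨ ¬(F ∧ (T ∧ x0))
  [2] x0 ∨ ¬(F ∧ (T ∧ x0))
  [3] x0 ∨ (¬F ∨ ¬(T ∧ x0))
  [4] x0 ∨ (T ∨ ¬(T ∧ x0))
  [5] x0 ∨ T

Answer: after 5 steps: x0 ∨ T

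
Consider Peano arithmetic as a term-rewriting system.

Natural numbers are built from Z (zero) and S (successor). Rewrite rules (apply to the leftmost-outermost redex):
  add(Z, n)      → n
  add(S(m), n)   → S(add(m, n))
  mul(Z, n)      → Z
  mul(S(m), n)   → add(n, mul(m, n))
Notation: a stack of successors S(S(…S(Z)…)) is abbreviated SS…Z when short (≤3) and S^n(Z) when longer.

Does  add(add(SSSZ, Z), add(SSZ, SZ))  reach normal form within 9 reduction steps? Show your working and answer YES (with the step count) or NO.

  start: add(add(SSSZ, Z), add(SSZ, SZ))
  step 1: add(S(add(SSZ, Z)), add(SSZ, SZ))
  step 2: S(add(add(SSZ, Z), add(SSZ, SZ)))
  step 3: S(add(S(add(SZ, Z)), add(SSZ, SZ)))
  step 4: S(S(add(add(SZ, Z), add(SSZ, SZ))))
  step 5: S(S(add(S(add(Z, Z)), add(SSZ, SZ))))
  step 6: S(S(S(add(add(Z, Z), add(SSZ, SZ)))))
  step 7: S(S(S(add(Z, add(SSZ, SZ)))))
  step 8: S(S(S(add(SSZ, SZ))))
  step 9: S(S(S(S(add(SZ, SZ)))))

Answer: NO — after 9 steps the term is S(S(S(S(add(SZ, SZ))))), not yet normal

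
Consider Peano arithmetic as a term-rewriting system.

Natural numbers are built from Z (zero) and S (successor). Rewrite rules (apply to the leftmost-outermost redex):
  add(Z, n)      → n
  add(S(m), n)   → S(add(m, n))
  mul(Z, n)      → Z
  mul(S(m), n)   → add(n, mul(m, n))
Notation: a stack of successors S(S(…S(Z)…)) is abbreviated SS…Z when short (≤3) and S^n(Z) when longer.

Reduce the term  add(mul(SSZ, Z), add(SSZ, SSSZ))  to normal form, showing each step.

  start: add(mul(SSZ, Z), add(SSZ, SSSZ))
  [1] add(add(Z, mul(SZ, Z)), add(SSZ, SSSZ))
  [2] add(mul(SZ, Z), add(SSZ, SSSZ))
  [3] add(add(Z, mul(Z, Z)), add(SSZ, SSSZ))
  [4] add(mul(Z, Z), add(SSZ, SSSZ))
  [5] add(Z, add(SSZ, SSSZ))
  [6] add(SSZ, SSSZ)
  [7] S(add(SZ, SSSZ))
  [8] S(S(add(Z, SSSZ)))
  [9] S^5(Z)

Answer: normal form = S^5(Z)  (in 9 steps)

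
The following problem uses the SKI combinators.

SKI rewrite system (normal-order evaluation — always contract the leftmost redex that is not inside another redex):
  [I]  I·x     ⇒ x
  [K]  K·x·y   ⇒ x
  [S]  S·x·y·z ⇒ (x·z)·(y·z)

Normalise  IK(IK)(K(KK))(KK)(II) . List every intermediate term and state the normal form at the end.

  start: IK(IK)(K(KK))(KK)(II)
  step 1: K(IK)(K(KK))(KK)(II)
  step 2: IK(KK)(II)
  step 3: K(KK)(II)
  step 4: KK

Answer: normal form = KK  (in 4 steps)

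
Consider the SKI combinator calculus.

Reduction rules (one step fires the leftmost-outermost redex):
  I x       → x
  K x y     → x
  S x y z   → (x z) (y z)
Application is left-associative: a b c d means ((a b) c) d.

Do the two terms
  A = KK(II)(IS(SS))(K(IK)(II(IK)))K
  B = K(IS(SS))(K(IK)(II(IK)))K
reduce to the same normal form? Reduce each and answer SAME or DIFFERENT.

Answer: SAME — A ⇓ S(SS)K, B ⇓ S(SS)K

Reduction:
Term A:
  start: KK(II)(IS(SS))(K(IK)(II(IK)))K
  [1] K(IS(SS))(K(IK)(II(IK)))K
  [2] IS(SS)K
  [3] S(SS)K

Term B:
  start: K(IS(SS))(K(IK)(II(IK)))K
  [1] IS(SS)K
  [2] S(SS)K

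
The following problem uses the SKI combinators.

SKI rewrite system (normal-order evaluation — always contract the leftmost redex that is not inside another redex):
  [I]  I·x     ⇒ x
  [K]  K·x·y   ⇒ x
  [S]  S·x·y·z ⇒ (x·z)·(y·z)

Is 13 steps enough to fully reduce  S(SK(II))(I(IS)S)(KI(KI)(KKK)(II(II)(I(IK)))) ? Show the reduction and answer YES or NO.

Answer: YES — reaches normal form K in 13 ≤ 13 steps

Working:
  start: S(SK(II))(I(IS)S)(KI(KI)(KKK)(II(II)(I(IK))))
  →1  SK(II)(KI(KI)(KKK)(II(II)(I(IK))))(I(IS)S(KI(KI)(KKK)(II(II)(I(IK)))))
  →2  K(KI(KI)(KKK)(II(II)(I(IK))))(II(KI(KI)(KKK)(II(II)(I(IK)))))(I(IS)S(KI(KI)(KKK)(II(II)(I(IK)))))
  →3  KI(KI)(KKK)(II(II)(I(IK)))(I(IS)S(KI(KI)(KKK)(II(II)(I(IK)))))
  →4  I(KKK)(II(II)(I(IK)))(I(IS)S(KI(KI)(KKK)(II(II)(I(IK)))))
  →5  KKK(II(II)(I(IK)))(I(IS)S(KI(KI)(KKK)(II(II)(I(IK)))))
  →6  K(II(II)(I(IK)))(I(IS)S(KI(KI)(KKK)(II(II)(I(IK)))))
  →7  II(II)(I(IK))
  →8  I(II)(I(IK))
  →9  II(I(IK))
  →10  I(I(IK))
  →11  I(IK)
  →12  IK
  →13  K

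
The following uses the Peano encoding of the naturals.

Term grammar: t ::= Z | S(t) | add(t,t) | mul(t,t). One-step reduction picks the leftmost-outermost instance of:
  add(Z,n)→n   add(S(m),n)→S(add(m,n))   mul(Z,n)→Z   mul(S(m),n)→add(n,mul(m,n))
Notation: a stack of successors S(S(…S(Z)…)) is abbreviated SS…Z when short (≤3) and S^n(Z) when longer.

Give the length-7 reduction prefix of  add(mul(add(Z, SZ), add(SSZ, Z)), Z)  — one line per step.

  start: add(mul(add(Z, SZ), add(SSZ, Z)), Z)
  [1] add(mul(SZ, add(SSZ, Z)), Z)
  [2] add(add(add(SSZ, Z), mul(Z, add(SSZ, Z))), Z)
  [3] add(add(S(add(SZ, Z)), mul(Z, add(SSZ, Z))), Z)
  [4] add(S(add(add(SZ, Z), mul(Z, add(SSZ, Z)))), Z)
  [5] S(add(add(add(SZ, Z), mul(Z, add(SSZ, Z))), Z))
  [6] S(add(add(S(add(Z, Z)), mul(Z, add(SSZ, Z))), Z))
  [7] S(add(S(add(add(Z, Z), mul(Z, add(SSZ, Z)))), Z))

Answer: after 7 steps: S(add(S(add(add(Z, Z), mul(Z, add(SSZ, Z)))), Z))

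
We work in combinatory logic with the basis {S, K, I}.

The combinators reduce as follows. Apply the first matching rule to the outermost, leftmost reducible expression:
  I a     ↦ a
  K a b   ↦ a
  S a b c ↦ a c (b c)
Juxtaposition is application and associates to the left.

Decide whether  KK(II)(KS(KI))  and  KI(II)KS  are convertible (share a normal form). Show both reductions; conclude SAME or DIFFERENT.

Answer: SAME — A ⇓ KS, B ⇓ KS

Reduction:
Term A:
  start: KK(II)(KS(KI))
  [1] K(KS(KI))
  [2] KS

Term B:
  start: KI(II)KS
  [1] IKS
  [2] KS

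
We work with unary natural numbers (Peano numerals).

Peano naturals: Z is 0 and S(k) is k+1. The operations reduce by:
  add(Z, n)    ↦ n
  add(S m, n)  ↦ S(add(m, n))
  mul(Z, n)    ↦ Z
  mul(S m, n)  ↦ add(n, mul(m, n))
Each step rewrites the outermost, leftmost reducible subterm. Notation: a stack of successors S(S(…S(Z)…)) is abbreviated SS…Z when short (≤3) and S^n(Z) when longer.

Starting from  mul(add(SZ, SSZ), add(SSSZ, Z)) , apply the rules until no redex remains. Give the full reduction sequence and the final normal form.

  start: mul(add(SZ, SSZ), add(SSSZ, Z))
  →1  mul(S(add(Z, SSZ)), add(SSSZ, Z))
  →2  add(add(SSSZ, Z), mul(add(Z, SSZ), add(SSSZ, Z)))
  →3  add(S(add(SSZ, Z)), mul(add(Z, SSZ), add(SSSZ, Z)))
  →4  S(add(add(SSZ, Z), mul(add(Z, SSZ), add(SSSZ, Z))))
  →5  S(add(S(add(SZ, Z)), mul(add(Z, SSZ), add(SSSZ, Z))))
  →6  S(S(add(add(SZ, Z), mul(add(Z, SSZ), add(SSSZ, Z)))))
  →7  S(S(add(S(add(Z, Z)), mul(add(Z, SSZ), add(SSSZ, Z)))))
  →8  S(S(S(add(add(Z, Z), mul(add(Z, SSZ), add(SSSZ, Z))))))
  →9  S(S(S(add(Z, mul(add(Z, SSZ), add(SSSZ, Z))))))
  →10  S(S(S(mul(add(Z, SSZ), add(SSSZ, Z)))))
  →11  S(S(S(mul(SSZ, add(SSSZ, Z)))))
  →12  S(S(S(add(add(SSSZ, Z), mul(SZ, add(SSSZ, Z))))))
  →13  S(S(S(add(S(add(SSZ, Z)), mul(SZ, add(SSSZ, Z))))))
  →14  S(S(S(S(add(add(SSZ, Z), mul(SZ, add(SSSZ, Z)))))))
  →15  S(S(S(S(add(S(add(SZ, Z)), mul(SZ, add(SSSZ, Z)))))))
  →16  S(S(S(S(S(add(add(SZ, Z), mul(SZ, add(SSSZ, Z))))))))
  →17  S(S(S(S(S(add(S(add(Z, Z)), mul(SZ, add(SSSZ, Z))))))))
  →18  S(S(S(S(S(S(add(add(Z, Z), mul(SZ, add(SSSZ, Z)))))))))
  →19  S(S(S(S(S(S(add(Z, mul(SZ, add(SSSZ, Z)))))))))
  →20  S(S(S(S(S(S(mul(SZ, add(SSSZ, Z))))))))
  →21  S(S(S(S(S(S(add(add(SSSZ, Z), mul(Z, add(SSSZ, Z)))))))))
  →22  S(S(S(S(S(S(add(S(add(SSZ, Z)), mul(Z, add(SSSZ, Z)))))))))
  →23  S(S(S(S(S(S(S(add(add(SSZ, Z), mul(Z, add(SSSZ, Z))))))))))
  →24  S(S(S(S(S(S(S(add(S(add(SZ, Z)), mul(Z, add(SSSZ, Z))))))))))
  →25  S(S(S(S(S(S(S(S(add(add(SZ, Z), mul(Z, add(SSSZ, Z)))))))))))
  →26  S(S(S(S(S(S(S(S(add(S(add(Z, Z)), mul(Z, add(SSSZ, Z)))))))))))
  →27  S(S(S(S(S(S(S(S(S(add(add(Z, Z), mul(Z, add(SSSZ, Z))))))))))))
  →28  S(S(S(S(S(S(S(S(S(add(Z, mul(Z, add(SSSZ, Z))))))))))))
  →29  S(S(S(S(S(S(S(S(S(mul(Z, add(SSSZ, Z)))))))))))
  →30  S^9(Z)

Answer: normal form = S^9(Z)  (in 30 steps)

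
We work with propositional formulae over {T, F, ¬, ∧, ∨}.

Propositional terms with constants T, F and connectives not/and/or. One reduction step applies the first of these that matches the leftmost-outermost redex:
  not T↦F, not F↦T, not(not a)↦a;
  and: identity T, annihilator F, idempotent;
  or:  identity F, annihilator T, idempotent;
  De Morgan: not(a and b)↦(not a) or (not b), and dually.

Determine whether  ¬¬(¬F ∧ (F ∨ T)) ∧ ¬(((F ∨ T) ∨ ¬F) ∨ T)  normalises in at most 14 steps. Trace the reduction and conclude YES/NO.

  start: ¬¬(¬F ∧ (F ∨ T)) ∧ ¬(((F ∨ T) ∨ ¬F) ∨ T)
  step 1: (¬F ∧ (F ∨ T)) ∧ ¬(((F ∨ T) ∨ ¬F) ∨ T)
  step 2: (T ∧ (F ∨ T)) ∧ ¬(((F ∨ T) ∨ ¬F) ∨ T)
  step 3: (F ∨ T) ∧ ¬(((F ∨ T) ∨ ¬F) ∨ T)
  step 4: T ∧ ¬(((F ∨ T) ∨ ¬F) ∨ T)
  step 5: ¬(((F ∨ T) ∨ ¬F) ∨ T)
  step 6: ¬((F ∨ T) ∨ ¬F) ∧ ¬T
  step 7: (¬(F ∨ T) ∧ ¬¬F) ∧ ¬T
  step 8: ((¬F ∧ ¬T) ∧ ¬¬F) ∧ ¬T
  step 9: ((T ∧ ¬T) ∧ ¬¬F) ∧ ¬T
  step 10: (¬T ∧ ¬¬F) ∧ ¬T
  step 11: (F ∧ ¬¬F) ∧ ¬T
  step 12: F ∧ ¬T
  step 13: F

Answer: YES — reaches normal form F in 13 ≤ 14 steps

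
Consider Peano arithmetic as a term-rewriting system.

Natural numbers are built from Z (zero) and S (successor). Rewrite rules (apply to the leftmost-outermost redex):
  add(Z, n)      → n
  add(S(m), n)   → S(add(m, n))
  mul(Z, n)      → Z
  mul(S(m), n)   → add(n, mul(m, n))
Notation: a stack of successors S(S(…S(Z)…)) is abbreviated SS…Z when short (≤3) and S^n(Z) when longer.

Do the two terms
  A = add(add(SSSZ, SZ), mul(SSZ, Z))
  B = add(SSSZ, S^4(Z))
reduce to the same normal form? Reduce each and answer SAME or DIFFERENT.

Answer: DIFFERENT — A ⇓ S^4(Z), B ⇓ S^7(Z)

Reduction:
Term A:
  start: add(add(SSSZ, SZ), mul(SSZ, Z))
  →1  add(S(add(SSZ, SZ)), mul(SSZ, Z))
  →2  S(add(add(SSZ, SZ), mul(SSZ, Z)))
  →3  S(add(S(add(SZ, SZ)), mul(SSZ, Z)))
  →4  S(S(add(add(SZ, SZ), mul(SSZ, Z))))
  →5  S(S(add(S(add(Z, SZ)), mul(SSZ, Z))))
  →6  S(S(S(add(add(Z, SZ), mul(SSZ, Z)))))
  →7  S(S(S(add(SZ, mul(SSZ, Z)))))
  →8  S(S(S(S(add(Z, mul(SSZ, Z))))))
  →9  S(S(S(S(mul(SSZ, Z)))))
  →10  S(S(S(S(add(Z, mul(SZ, Z))))))
  →11  S(S(S(S(mul(SZ, Z)))))
  →12  S(S(S(S(add(Z, mul(Z, Z))))))
  →13  S(S(S(S(mul(Z, Z)))))
  →14  S^4(Z)

Term B:
  start: add(SSSZ, S^4(Z))
  →1  S(add(SSZ, S^4(Z)))
  →2  S(S(add(SZ, S^4(Z))))
  →3  S(S(S(add(Z, S^4(Z)))))
  →4  S^7(Z)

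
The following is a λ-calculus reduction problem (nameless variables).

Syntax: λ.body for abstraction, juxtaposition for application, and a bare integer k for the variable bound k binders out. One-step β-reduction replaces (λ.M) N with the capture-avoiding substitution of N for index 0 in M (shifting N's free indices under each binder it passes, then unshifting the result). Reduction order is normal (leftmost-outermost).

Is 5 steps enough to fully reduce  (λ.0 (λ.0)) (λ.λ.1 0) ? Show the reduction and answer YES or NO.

  start: (λ.0 (λ.0)) (λ.λ.1 0)
  [1] (λ.λ.1 0) (λ.0)
  [2] λ.(λ.0) 0
  [3] λ.0

Answer: YES — reaches normal form λ.0 in 3 ≤ 5 steps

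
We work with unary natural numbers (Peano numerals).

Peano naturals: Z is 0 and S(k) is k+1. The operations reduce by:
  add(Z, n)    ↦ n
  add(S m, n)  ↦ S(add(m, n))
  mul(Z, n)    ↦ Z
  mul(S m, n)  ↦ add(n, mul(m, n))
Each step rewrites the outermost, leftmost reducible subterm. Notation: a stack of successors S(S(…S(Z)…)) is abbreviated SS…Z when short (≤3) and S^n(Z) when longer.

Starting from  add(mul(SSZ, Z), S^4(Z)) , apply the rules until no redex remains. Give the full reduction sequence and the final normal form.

Answer: normal form = S^4(Z)  (in 6 steps)

Reduction:
  start: add(mul(SSZ, Z), S^4(Z))
  [1] add(add(Z, mul(SZ, Z)), S^4(Z))
  [2] add(mul(SZ, Z), S^4(Z))
  [3] add(add(Z, mul(Z, Z)), S^4(Z))
  [4] add(mul(Z, Z), S^4(Z))
  [5] add(Z, S^4(Z))
  [6] S^4(Z)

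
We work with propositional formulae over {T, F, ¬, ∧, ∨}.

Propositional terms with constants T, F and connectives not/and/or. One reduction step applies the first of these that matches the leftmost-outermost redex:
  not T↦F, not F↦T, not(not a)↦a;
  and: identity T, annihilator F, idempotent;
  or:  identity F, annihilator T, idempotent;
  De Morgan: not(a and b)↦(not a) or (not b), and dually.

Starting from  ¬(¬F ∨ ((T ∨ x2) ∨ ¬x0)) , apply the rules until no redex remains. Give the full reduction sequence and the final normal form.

  start: ¬(¬F ∨ ((T ∨ x2) ∨ ¬x0))
  →1  ¬¬F ∧ ¬((T ∨ x2) ∨ ¬x0)
  →2  F ∧ ¬((T ∨ x2) ∨ ¬x0)
  →3  F

Answer: normal form = F  (in 3 steps)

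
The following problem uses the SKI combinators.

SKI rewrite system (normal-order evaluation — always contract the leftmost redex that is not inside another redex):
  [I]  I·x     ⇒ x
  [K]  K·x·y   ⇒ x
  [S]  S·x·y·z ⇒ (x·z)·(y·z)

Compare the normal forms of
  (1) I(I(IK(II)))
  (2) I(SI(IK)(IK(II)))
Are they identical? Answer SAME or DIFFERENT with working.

Term A:
  start: I(I(IK(II)))
  →1  I(IK(II))
  →2  IK(II)
  →3  K(II)
  →4  KI

Term B:
  start: I(SI(IK)(IK(II)))
  →1  SI(IK)(IK(II))
  →2  I(IK(II))(IK(IK(II)))
  →3  IK(II)(IK(IK(II)))
  →4  K(II)(IK(IK(II)))
  →5  II
  →6  I

Answer: DIFFERENT — A ⇓ KI, B ⇓ I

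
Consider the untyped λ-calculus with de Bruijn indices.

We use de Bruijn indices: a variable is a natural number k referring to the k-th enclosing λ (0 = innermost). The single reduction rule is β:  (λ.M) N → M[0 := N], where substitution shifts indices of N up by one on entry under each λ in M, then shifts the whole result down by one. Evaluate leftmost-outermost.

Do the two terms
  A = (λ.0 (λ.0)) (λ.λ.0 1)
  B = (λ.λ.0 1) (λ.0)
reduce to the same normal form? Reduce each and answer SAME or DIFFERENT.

Answer: SAME — A ⇓ λ.0 (λ.0), B ⇓ λ.0 (λ.0)

Derivation:
Term A:
  start: (λ.0 (λ.0)) (λ.λ.0 1)
  step 1: (λ.λ.0 1) (λ.0)
  step 2: λ.0 (λ.0)

Term B:
  start: (λ.λ.0 1) (λ.0)
  step 1: λ.0 (λ.0)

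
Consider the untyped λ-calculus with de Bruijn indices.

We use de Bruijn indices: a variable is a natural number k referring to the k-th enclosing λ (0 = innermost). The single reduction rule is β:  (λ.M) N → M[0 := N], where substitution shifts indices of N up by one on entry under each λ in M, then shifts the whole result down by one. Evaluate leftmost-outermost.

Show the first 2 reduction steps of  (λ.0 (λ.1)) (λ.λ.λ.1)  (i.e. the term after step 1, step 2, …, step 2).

  start: (λ.0 (λ.1)) (λ.λ.λ.1)
  step 1: (λ.λ.λ.1) (λ.λ.λ.λ.1)
  step 2: λ.λ.1

Answer: after 2 steps: λ.λ.1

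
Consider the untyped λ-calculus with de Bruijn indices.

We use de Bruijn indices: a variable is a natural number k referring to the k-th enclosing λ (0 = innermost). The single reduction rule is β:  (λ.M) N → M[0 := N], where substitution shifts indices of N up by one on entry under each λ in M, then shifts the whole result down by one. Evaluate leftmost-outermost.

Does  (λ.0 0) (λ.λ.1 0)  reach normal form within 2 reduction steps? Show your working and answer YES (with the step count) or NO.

Answer: NO — after 2 steps the term is λ.(λ.λ.1 0) 0, not yet normal

Derivation:
  start: (λ.0 0) (λ.λ.1 0)
  step 1: (λ.λ.1 0) (λ.λ.1 0)
  step 2: λ.(λ.λ.1 0) 0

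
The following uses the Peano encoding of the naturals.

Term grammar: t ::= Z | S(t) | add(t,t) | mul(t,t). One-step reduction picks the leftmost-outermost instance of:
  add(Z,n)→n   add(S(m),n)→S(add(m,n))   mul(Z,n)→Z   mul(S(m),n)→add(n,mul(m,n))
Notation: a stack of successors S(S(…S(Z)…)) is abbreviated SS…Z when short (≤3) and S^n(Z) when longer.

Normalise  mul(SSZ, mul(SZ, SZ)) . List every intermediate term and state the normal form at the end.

  start: mul(SSZ, mul(SZ, SZ))
  →1  add(mul(SZ, SZ), mul(SZ, mul(SZ, SZ)))
  →2  add(add(SZ, mul(Z, SZ)), mul(SZ, mul(SZ, SZ)))
  →3  add(S(add(Z, mul(Z, SZ))), mul(SZ, mul(SZ, SZ)))
  →4  S(add(add(Z, mul(Z, SZ)), mul(SZ, mul(SZ, SZ))))
  →5  S(add(mul(Z, SZ), mul(SZ, mul(SZ, SZ))))
  →6  S(add(Z, mul(SZ, mul(SZ, SZ))))
  →7  S(mul(SZ, mul(SZ, SZ)))
  →8  S(add(mul(SZ, SZ), mul(Z, mul(SZ, SZ))))
  →9  S(add(add(SZ, mul(Z, SZ)), mul(Z, mul(SZ, SZ))))
  →10  S(add(S(add(Z, mul(Z, SZ))), mul(Z, mul(SZ, SZ))))
  →11  S(S(add(add(Z, mul(Z, SZ)), mul(Z, mul(SZ, SZ)))))
  →12  S(S(add(mul(Z, SZ), mul(Z, mul(SZ, SZ)))))
  →13  S(S(add(Z, mul(Z, mul(SZ, SZ)))))
  →14  S(S(mul(Z, mul(SZ, SZ))))
  →15  SSZ

Answer: normal form = SSZ  (in 15 steps)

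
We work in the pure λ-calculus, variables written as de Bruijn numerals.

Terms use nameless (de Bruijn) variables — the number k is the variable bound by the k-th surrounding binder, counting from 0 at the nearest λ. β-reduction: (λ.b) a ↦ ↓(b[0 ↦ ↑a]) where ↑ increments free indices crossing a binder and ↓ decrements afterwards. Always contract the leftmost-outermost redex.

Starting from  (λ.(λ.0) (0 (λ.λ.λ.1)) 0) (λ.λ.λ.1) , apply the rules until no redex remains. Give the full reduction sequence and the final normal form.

  start: (λ.(λ.0) (0 (λ.λ.λ.1)) 0) (λ.λ.λ.1)
  step 1: (λ.0) ((λ.λ.λ.1) (λ.λ.λ.1)) (λ.λ.λ.1)
  step 2: (λ.λ.λ.1) (λ.λ.λ.1) (λ.λ.λ.1)
  step 3: (λ.λ.1) (λ.λ.λ.1)
  step 4: λ.λ.λ.λ.1

Answer: normal form = λ.λ.λ.λ.1  (in 4 steps)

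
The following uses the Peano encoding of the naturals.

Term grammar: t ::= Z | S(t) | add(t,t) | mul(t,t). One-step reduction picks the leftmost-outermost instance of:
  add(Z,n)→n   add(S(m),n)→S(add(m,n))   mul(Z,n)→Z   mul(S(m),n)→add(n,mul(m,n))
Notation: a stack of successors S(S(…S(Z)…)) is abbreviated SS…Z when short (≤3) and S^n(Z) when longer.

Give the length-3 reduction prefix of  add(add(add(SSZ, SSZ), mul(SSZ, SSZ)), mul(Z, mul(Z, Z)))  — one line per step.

Answer: after 3 steps: S(add(add(add(SZ, SSZ), mul(SSZ, SSZ)), mul(Z, mul(Z, Z))))

Derivation:
  start: add(add(add(SSZ, SSZ), mul(SSZ, SSZ)), mul(Z, mul(Z, Z)))
  [1] add(add(S(add(SZ, SSZ)), mul(SSZ, SSZ)), mul(Z, mul(Z, Z)))
  [2] add(S(add(add(SZ, SSZ), mul(SSZ, SSZ))), mul(Z, mul(Z, Z)))
  [3] S(add(add(add(SZ, SSZ), mul(SSZ, SSZ)), mul(Z, mul(Z, Z))))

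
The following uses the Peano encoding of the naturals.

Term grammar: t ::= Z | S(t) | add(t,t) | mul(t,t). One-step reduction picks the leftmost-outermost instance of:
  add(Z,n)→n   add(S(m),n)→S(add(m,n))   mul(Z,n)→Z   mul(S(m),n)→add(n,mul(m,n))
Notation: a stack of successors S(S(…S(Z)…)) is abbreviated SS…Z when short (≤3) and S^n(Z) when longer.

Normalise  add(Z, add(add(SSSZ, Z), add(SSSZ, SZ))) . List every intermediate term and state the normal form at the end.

Answer: normal form = S^7(Z)  (in 13 steps)

Working:
  start: add(Z, add(add(SSSZ, Z), add(SSSZ, SZ)))
  step 1: add(add(SSSZ, Z), add(SSSZ, SZ))
  step 2: add(S(add(SSZ, Z)), add(SSSZ, SZ))
  step 3: S(add(add(SSZ, Z), add(SSSZ, SZ)))
  step 4: S(add(S(add(SZ, Z)), add(SSSZ, SZ)))
  step 5: S(S(add(add(SZ, Z), add(SSSZ, SZ))))
  step 6: S(S(add(S(add(Z, Z)), add(SSSZ, SZ))))
  step 7: S(S(S(add(add(Z, Z), add(SSSZ, SZ)))))
  step 8: S(S(S(add(Z, add(SSSZ, SZ)))))
  step 9: S(S(S(add(SSSZ, SZ))))
  step 10: S(S(S(S(add(SSZ, SZ)))))
  step 11: S(S(S(S(S(add(SZ, SZ))))))
  step 12: S(S(S(S(S(S(add(Z, SZ)))))))
  step 13: S^7(Z)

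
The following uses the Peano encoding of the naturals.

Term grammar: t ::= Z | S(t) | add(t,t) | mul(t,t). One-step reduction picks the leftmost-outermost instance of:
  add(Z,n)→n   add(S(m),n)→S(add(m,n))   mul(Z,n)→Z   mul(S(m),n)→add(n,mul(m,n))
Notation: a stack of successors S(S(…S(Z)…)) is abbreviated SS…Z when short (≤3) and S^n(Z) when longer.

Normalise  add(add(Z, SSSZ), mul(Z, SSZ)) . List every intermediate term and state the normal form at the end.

Answer: normal form = SSSZ  (in 6 steps)

Working:
  start: add(add(Z, SSSZ), mul(Z, SSZ))
  →1  add(SSSZ, mul(Z, SSZ))
  →2  S(add(SSZ, mul(Z, SSZ)))
  →3  S(S(add(SZ, mul(Z, SSZ))))
  →4  S(S(S(add(Z, mul(Z, SSZ)))))
  →5  S(S(S(mul(Z, SSZ))))
  →6  SSSZ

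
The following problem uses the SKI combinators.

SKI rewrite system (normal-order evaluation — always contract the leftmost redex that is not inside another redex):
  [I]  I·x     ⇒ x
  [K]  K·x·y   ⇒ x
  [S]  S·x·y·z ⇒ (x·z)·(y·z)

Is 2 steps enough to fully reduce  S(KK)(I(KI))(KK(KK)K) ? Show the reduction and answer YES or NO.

  start: S(KK)(I(KI))(KK(KK)K)
  →1  KK(KK(KK)K)(I(KI)(KK(KK)K))
  →2  K(I(KI)(KK(KK)K))

Answer: NO — after 2 steps the term is K(I(KI)(KK(KK)K)), not yet normal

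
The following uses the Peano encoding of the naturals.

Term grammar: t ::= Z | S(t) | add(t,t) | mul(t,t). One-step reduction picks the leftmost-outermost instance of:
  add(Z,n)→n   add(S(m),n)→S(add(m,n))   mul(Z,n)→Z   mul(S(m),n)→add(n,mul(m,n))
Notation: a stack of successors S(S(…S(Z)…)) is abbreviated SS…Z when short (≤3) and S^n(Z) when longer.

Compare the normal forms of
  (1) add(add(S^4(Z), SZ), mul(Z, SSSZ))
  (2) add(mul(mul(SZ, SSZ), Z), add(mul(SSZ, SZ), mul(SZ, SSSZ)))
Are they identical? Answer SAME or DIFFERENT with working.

Term A:
  start: add(add(S^4(Z), SZ), mul(Z, SSSZ))
  →1  add(S(add(SSSZ, SZ)), mul(Z, SSSZ))
  →2  S(add(add(SSSZ, SZ), mul(Z, SSSZ)))
  →3  S(add(S(add(SSZ, SZ)), mul(Z, SSSZ)))
  →4  S(S(add(add(SSZ, SZ), mul(Z, SSSZ))))
  →5  S(S(add(S(add(SZ, SZ)), mul(Z, SSSZ))))
  →6  S(S(S(add(add(SZ, SZ), mul(Z, SSSZ)))))
  →7  S(S(S(add(S(add(Z, SZ)), mul(Z, SSSZ)))))
  →8  S(S(S(S(add(add(Z, SZ), mul(Z, SSSZ))))))
  →9  S(S(S(S(add(SZ, mul(Z, SSSZ))))))
  →10  S(S(S(S(S(add(Z, mul(Z, SSSZ)))))))
  →11  S(S(S(S(S(mul(Z, SSSZ))))))
  →12  S^5(Z)

Term B:
  start: add(mul(mul(SZ, SSZ), Z), add(mul(SSZ, SZ), mul(SZ, SSSZ)))
  →1  add(mul(add(SSZ, mul(Z, SSZ)), Z), add(mul(SSZ, SZ), mul(SZ, SSSZ)))
  →2  add(mul(S(add(SZ, mul(Z, SSZ))), Z), add(mul(SSZ, SZ), mul(SZ, SSSZ)))
  →3  add(add(Z, mul(add(SZ, mul(Z, SSZ)), Z)), add(mul(SSZ, SZ), mul(SZ, SSSZ)))
  →4  add(mul(add(SZ, mul(Z, SSZ)), Z), add(mul(SSZ, SZ), mul(SZ, SSSZ)))
  →5  add(mul(S(add(Z, mul(Z, SSZ))), Z), add(mul(SSZ, SZ), mul(SZ, SSSZ)))
  →6  add(add(Z, mul(add(Z, mul(Z, SSZ)), Z)), add(mul(SSZ, SZ), mul(SZ, SSSZ)))
  →7  add(mul(add(Z, mul(Z, SSZ)), Z), add(mul(SSZ, SZ), mul(SZ, SSSZ)))
  →8  add(mul(mul(Z, SSZ), Z), add(mul(SSZ, SZ), mul(SZ, SSSZ)))
  →9  add(mul(Z, Z), add(mul(SSZ, SZ), mul(SZ, SSSZ)))
  →10  add(Z, add(mul(SSZ, SZ), mul(SZ, SSSZ)))
  →11  add(mul(SSZ, SZ), mul(SZ, SSSZ))
  →12  add(add(SZ, mul(SZ, SZ)), mul(SZ, SSSZ))
  →13  add(S(add(Z, mul(SZ, SZ))), mul(SZ, SSSZ))
  →14  S(add(add(Z, mul(SZ, SZ)), mul(SZ, SSSZ)))
  →15  S(add(mul(SZ, SZ), mul(SZ, SSSZ)))
  →16  S(add(add(SZ, mul(Z, SZ)), mul(SZ, SSSZ)))
  →17  S(add(S(add(Z, mul(Z, SZ))), mul(SZ, SSSZ)))
  →18  S(S(add(add(Z, mul(Z, SZ)), mul(SZ, SSSZ))))
  →19  S(S(add(mul(Z, SZ), mul(SZ, SSSZ))))
  →20  S(S(add(Z, mul(SZ, SSSZ))))
  →21  S(S(mul(SZ, SSSZ)))
  →22  S(S(add(SSSZ, mul(Z, SSSZ))))
  →23  S(S(S(add(SSZ, mul(Z, SSSZ)))))
  →24  S(S(S(S(add(SZ, mul(Z, SSSZ))))))
  →25  S(S(S(S(S(add(Z, mul(Z, SSSZ)))))))
  →26  S(S(S(S(S(mul(Z, SSSZ))))))
  →27  S^5(Z)

Answer: SAME — A ⇓ S^5(Z), B ⇓ S^5(Z)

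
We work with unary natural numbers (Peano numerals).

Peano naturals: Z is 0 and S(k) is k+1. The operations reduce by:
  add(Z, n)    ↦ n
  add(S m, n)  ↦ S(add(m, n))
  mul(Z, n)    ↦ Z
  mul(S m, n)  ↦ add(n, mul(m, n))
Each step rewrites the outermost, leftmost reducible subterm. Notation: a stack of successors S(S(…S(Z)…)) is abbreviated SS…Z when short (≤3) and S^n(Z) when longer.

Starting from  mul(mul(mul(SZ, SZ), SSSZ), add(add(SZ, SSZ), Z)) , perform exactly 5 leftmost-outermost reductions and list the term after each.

  start: mul(mul(mul(SZ, SZ), SSSZ), add(add(SZ, SSZ), Z))
  →1  mul(mul(add(SZ, mul(Z, SZ)), SSSZ), add(add(SZ, SSZ), Z))
  →2  mul(mul(S(add(Z, mul(Z, SZ))), SSSZ), add(add(SZ, SSZ), Z))
  →3  mul(add(SSSZ, mul(add(Z, mul(Z, SZ)), SSSZ)), add(add(SZ, SSZ), Z))
  →4  mul(S(add(SSZ, mul(add(Z, mul(Z, SZ)), SSSZ))), add(add(SZ, SSZ), Z))
  →5  add(add(add(SZ, SSZ), Z), mul(add(SSZ, mul(add(Z, mul(Z, SZ)), SSSZ)), add(add(SZ, SSZ), Z)))

Answer: after 5 steps: add(add(add(SZ, SSZ), Z), mul(add(SSZ, mul(add(Z, mul(Z, SZ)), SSSZ)), add(add(SZ, SSZ), Z)))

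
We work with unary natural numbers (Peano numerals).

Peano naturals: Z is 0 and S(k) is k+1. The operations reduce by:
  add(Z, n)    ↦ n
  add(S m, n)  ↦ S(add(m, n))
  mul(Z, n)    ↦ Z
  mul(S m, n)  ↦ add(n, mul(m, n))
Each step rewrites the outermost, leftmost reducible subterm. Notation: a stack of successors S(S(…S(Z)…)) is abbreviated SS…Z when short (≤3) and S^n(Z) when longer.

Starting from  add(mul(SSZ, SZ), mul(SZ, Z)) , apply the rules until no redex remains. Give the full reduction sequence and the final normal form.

Answer: normal form = SSZ  (in 13 steps)

Working:
  start: add(mul(SSZ, SZ), mul(SZ, Z))
  step 1: add(add(SZ, mul(SZ, SZ)), mul(SZ, Z))
  step 2: add(S(add(Z, mul(SZ, SZ))), mul(SZ, Z))
  step 3: S(add(add(Z, mul(SZ, SZ)), mul(SZ, Z)))
  step 4: S(add(mul(SZ, SZ), mul(SZ, Z)))
  step 5: S(add(add(SZ, mul(Z, SZ)), mul(SZ, Z)))
  step 6: S(add(S(add(Z, mul(Z, SZ))), mul(SZ, Z)))
  step 7: S(S(add(add(Z, mul(Z, SZ)), mul(SZ, Z))))
  step 8: S(S(add(mul(Z, SZ), mul(SZ, Z))))
  step 9: S(S(add(Z, mul(SZ, Z))))
  step 10: S(S(mul(SZ, Z)))
  step 11: S(S(add(Z, mul(Z, Z))))
  step 12: S(S(mul(Z, Z)))
  step 13: SSZ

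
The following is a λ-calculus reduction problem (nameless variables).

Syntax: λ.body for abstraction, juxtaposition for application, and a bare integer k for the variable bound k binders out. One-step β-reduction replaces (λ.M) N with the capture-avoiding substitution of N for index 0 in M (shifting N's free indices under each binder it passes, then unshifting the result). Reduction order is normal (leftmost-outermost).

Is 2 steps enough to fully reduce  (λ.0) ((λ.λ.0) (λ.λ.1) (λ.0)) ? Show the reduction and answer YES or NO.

Answer: NO — after 2 steps the term is (λ.0) (λ.0), not yet normal

Reduction:
  start: (λ.0) ((λ.λ.0) (λ.λ.1) (λ.0))
  step 1: (λ.λ.0) (λ.λ.1) (λ.0)
  step 2: (λ.0) (λ.0)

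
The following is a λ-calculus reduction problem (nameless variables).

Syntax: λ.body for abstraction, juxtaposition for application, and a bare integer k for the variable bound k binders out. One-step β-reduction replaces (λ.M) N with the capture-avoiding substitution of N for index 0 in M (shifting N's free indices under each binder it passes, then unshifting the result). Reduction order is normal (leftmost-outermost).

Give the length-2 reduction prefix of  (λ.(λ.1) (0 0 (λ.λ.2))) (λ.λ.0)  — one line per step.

Answer: after 2 steps: λ.λ.0

Working:
  start: (λ.(λ.1) (0 0 (λ.λ.2))) (λ.λ.0)
  step 1: (λ.λ.λ.0) ((λ.λ.0) (λ.λ.0) (λ.λ.λ.λ.0))
  step 2: λ.λ.0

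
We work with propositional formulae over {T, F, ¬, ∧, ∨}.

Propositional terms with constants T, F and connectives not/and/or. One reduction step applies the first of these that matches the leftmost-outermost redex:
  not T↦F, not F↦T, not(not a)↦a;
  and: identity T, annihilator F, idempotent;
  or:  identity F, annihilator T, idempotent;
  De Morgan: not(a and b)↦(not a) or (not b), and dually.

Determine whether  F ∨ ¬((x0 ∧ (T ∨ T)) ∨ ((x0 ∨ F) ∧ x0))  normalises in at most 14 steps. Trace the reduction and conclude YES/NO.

Answer: YES — reaches normal form ¬x0 in 13 ≤ 14 steps

Working:
  start: F ∨ ¬((x0 ∧ (T ∨ T)) ∨ ((x0 ∨ F) ∧ x0))
  step 1: ¬((x0 ∧ (T ∨ T)) ∨ ((x0 ∨ F) ∧ x0))
  step 2: ¬(x0 ∧ (T ∨ T)) ∧ ¬((x0 ∨ F) ∧ x0)
  step 3: (¬x0 ∨ ¬(T ∨ T)) ∧ ¬((x0 ∨ F) ∧ x0)
  step 4: (¬x0 ∨ (¬T ∧ ¬T)) ∧ ¬((x0 ∨ F) ∧ x0)
  step 5: (¬x0 ∨ ¬T) ∧ ¬((x0 ∨ F) ∧ x0)
  step 6: (¬x0 ∨ F) ∧ ¬((x0 ∨ F) ∧ x0)
  step 7: ¬x0 ∧ ¬((x0 ∨ F) ∧ x0)
  step 8: ¬x0 ∧ (¬(x0 ∨ F) ∨ ¬x0)
  step 9: ¬x0 ∧ ((¬x0 ∧ ¬F) ∨ ¬x0)
  step 10: ¬x0 ∧ ((¬x0 ∧ T) ∨ ¬x0)
  step 11: ¬x0 ∧ (¬x0 ∨ ¬x0)
  step 12: ¬x0 ∧ ¬x0
  step 13: ¬x0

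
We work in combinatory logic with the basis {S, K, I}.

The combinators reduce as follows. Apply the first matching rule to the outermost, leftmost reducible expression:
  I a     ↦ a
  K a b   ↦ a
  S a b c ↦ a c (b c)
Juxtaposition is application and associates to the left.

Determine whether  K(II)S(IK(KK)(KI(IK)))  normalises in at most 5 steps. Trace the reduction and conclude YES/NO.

Answer: YES — reaches normal form KK in 5 ≤ 5 steps

Reduction:
  start: K(II)S(IK(KK)(KI(IK)))
  step 1: II(IK(KK)(KI(IK)))
  step 2: I(IK(KK)(KI(IK)))
  step 3: IK(KK)(KI(IK))
  step 4: K(KK)(KI(IK))
  step 5: KK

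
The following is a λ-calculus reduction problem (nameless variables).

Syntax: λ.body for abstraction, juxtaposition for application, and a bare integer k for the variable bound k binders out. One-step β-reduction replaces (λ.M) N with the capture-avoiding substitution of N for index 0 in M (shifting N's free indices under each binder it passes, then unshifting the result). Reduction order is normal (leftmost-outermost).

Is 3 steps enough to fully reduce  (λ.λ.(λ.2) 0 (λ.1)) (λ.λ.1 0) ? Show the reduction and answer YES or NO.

Answer: NO — after 3 steps the term is λ.λ.(λ.2) 0, not yet normal

Derivation:
  start: (λ.λ.(λ.2) 0 (λ.1)) (λ.λ.1 0)
  step 1: λ.(λ.λ.λ.1 0) 0 (λ.1)
  step 2: λ.(λ.λ.1 0) (λ.1)
  step 3: λ.λ.(λ.2) 0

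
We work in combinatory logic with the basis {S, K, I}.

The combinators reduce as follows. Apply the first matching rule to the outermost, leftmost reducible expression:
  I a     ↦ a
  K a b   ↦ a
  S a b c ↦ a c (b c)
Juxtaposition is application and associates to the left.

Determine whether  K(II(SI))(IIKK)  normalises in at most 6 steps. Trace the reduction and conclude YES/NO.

Answer: YES — reaches normal form SI in 3 ≤ 6 steps

Working:
  start: K(II(SI))(IIKK)
  →1  II(SI)
  →2  I(SI)
  →3  SI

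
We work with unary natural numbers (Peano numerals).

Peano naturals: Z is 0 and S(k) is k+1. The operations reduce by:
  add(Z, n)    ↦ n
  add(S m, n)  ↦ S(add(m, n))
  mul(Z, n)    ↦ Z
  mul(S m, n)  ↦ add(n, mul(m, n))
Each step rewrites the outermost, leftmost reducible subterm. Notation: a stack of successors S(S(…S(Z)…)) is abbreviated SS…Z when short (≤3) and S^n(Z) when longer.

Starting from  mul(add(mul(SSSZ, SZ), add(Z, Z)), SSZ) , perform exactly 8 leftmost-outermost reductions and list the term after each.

Answer: after 8 steps: S(S(mul(add(mul(SSZ, SZ), add(Z, Z)), SSZ)))

Working:
  start: mul(add(mul(SSSZ, SZ), add(Z, Z)), SSZ)
  →1  mul(add(add(SZ, mul(SSZ, SZ)), add(Z, Z)), SSZ)
  →2  mul(add(S(add(Z, mul(SSZ, SZ))), add(Z, Z)), SSZ)
  →3  mul(S(add(add(Z, mul(SSZ, SZ)), add(Z, Z))), SSZ)
  →4  add(SSZ, mul(add(add(Z, mul(SSZ, SZ)), add(Z, Z)), SSZ))
  →5  S(add(SZ, mul(add(add(Z, mul(SSZ, SZ)), add(Z, Z)), SSZ)))
  →6  S(S(add(Z, mul(add(add(Z, mul(SSZ, SZ)), add(Z, Z)), SSZ))))
  →7  S(S(mul(add(add(Z, mul(SSZ, SZ)), add(Z, Z)), SSZ)))
  →8  S(S(mul(add(mul(SSZ, SZ), add(Z, Z)), SSZ)))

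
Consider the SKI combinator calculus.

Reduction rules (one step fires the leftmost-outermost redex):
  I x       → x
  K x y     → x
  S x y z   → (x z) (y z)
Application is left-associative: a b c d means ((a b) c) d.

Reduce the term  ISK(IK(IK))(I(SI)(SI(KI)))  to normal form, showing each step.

  start: ISK(IK(IK))(I(SI)(SI(KI)))
  [1] SK(IK(IK))(I(SI)(SI(KI)))
  [2] K(I(SI)(SI(KI)))(IK(IK)(I(SI)(SI(KI))))
  [3] I(SI)(SI(KI))
  [4] SI(SI(KI))

Answer: normal form = SI(SI(KI))  (in 4 steps)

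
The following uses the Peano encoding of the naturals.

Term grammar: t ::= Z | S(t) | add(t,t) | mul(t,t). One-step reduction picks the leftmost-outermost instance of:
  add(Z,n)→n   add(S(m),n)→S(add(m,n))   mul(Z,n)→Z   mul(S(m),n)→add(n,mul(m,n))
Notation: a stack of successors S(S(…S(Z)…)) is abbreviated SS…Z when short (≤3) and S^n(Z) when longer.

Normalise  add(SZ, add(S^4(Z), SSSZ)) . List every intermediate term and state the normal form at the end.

Answer: normal form = S^8(Z)  (in 7 steps)

Working:
  start: add(SZ, add(S^4(Z), SSSZ))
  [1] S(add(Z, add(S^4(Z), SSSZ)))
  [2] S(add(S^4(Z), SSSZ))
  [3] S(S(add(SSSZ, SSSZ)))
  [4] S(S(S(add(SSZ, SSSZ))))
  [5] S(S(S(S(add(SZ, SSSZ)))))
  [6] S(S(S(S(S(add(Z, SSSZ))))))
  [7] S^8(Z)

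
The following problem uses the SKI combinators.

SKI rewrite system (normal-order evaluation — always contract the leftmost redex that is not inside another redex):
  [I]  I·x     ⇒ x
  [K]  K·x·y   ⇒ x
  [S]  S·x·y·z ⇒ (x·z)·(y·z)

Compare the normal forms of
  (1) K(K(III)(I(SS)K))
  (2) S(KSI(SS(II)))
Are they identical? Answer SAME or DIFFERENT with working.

Answer: DIFFERENT — A ⇓ KI, B ⇓ S(S(SSI))

Working:
Term A:
  start: K(K(III)(I(SS)K))
  [1] K(III)
  [2] K(II)
  [3] KI

Term B:
  start: S(KSI(SS(II)))
  [1] S(S(SS(II)))
  [2] S(S(SSI))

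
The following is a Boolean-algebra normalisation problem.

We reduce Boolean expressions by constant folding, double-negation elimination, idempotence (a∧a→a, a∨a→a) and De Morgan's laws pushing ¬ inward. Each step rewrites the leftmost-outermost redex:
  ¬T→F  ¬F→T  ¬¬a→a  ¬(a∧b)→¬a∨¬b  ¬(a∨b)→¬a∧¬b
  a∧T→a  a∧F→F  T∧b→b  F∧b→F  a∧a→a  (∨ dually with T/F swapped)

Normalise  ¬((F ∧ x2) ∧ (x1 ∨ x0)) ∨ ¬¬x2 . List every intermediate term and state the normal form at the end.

Answer: normal form = T  (in 6 steps)

Working:
  start: ¬((F ∧ x2) ∧ (x1 ∨ x0)) ∨ ¬¬x2
  [1] (¬(F ∧ x2) ∨ ¬(x1 ∨ x0)) ∨ ¬¬x2
  [2] ((¬F ∨ ¬x2) ∨ ¬(x1 ∨ x0)) ∨ ¬¬x2
  [3] ((T ∨ ¬x2) ∨ ¬(x1 ∨ x0)) ∨ ¬¬x2
  [4] (T ∨ ¬(x1 ∨ x0)) ∨ ¬¬x2
  [5] T ∨ ¬¬x2
  [6] T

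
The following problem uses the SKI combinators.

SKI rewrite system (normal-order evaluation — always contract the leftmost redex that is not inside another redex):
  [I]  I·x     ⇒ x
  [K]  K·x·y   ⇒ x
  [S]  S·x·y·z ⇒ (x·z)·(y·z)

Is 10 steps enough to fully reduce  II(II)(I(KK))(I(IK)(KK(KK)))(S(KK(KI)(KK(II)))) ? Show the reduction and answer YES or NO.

Answer: YES — reaches normal form K(S(KK)) in 8 ≤ 10 steps

Working:
  start: II(II)(I(KK))(I(IK)(KK(KK)))(S(KK(KI)(KK(II))))
  →1  I(II)(I(KK))(I(IK)(KK(KK)))(S(KK(KI)(KK(II))))
  →2  II(I(KK))(I(IK)(KK(KK)))(S(KK(KI)(KK(II))))
  →3  I(I(KK))(I(IK)(KK(KK)))(S(KK(KI)(KK(II))))
  →4  I(KK)(I(IK)(KK(KK)))(S(KK(KI)(KK(II))))
  →5  KK(I(IK)(KK(KK)))(S(KK(KI)(KK(II))))
  →6  K(S(KK(KI)(KK(II))))
  →7  K(S(K(KK(II))))
  →8  K(S(KK))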